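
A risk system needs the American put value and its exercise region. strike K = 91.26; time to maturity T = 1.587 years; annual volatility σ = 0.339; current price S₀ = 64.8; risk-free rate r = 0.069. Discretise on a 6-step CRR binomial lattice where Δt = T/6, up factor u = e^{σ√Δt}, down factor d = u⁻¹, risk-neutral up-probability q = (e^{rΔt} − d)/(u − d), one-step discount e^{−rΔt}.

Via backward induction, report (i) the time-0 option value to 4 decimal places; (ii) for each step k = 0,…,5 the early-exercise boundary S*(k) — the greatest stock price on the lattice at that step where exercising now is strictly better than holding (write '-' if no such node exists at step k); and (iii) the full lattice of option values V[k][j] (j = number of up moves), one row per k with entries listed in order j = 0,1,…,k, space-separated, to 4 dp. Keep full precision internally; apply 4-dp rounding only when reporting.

params: Δt=0.26450 u=1.19047 d=0.84001 q=0.50908 e^(-rΔt)=0.98192
t_6 payoffs: 68.4949 58.9970 45.5365 26.4600 0.0000 0.0000 0.0000
t_5: node(5,0) S=27.1011 payoff=64.1589 vs cont=62.5085 → 64.1589 [stop]  node(5,1) S=38.4080 payoff=52.8520 vs cont=51.2015 → 52.8520 [stop]  node(5,2) S=54.4324 payoff=36.8276 vs cont=35.1772 → 36.8276 [stop]  node(5,3) S=77.1423 payoff=14.1177 vs cont=12.7549 → 14.1177 [stop]  node(5,4) S=109.3271 payoff=0.0000 vs cont=0.0000 → 0.0000 [wait]  node(5,5) S=154.9398 payoff=0.0000 vs cont=0.0000 → 0.0000 [wait]  ⇒ S*(5)=77.1423
t_4: node(4,0) S=32.2630 payoff=58.9970 vs cont=57.3466 → 58.9970 [stop]  node(4,1) S=45.7235 payoff=45.5365 vs cont=43.8860 → 45.5365 [stop]  node(4,2) S=64.8000 payoff=26.4600 vs cont=24.8096 → 26.4600 [stop]  node(4,3) S=91.8354 payoff=0.0000 vs cont=6.8054 → 6.8054 [wait]  node(4,4) S=130.1504 payoff=0.0000 vs cont=0.0000 → 0.0000 [wait]  ⇒ S*(4)=64.8000
t_3: node(3,0) S=38.4080 payoff=52.8520 vs cont=51.2015 → 52.8520 [stop]  node(3,1) S=54.4324 payoff=36.8276 vs cont=35.1772 → 36.8276 [stop]  node(3,2) S=77.1423 payoff=14.1177 vs cont=16.1567 → 16.1567 [wait]  node(3,3) S=109.3271 payoff=0.0000 vs cont=3.2805 → 3.2805 [wait]  ⇒ S*(3)=54.4324
t_2: node(2,0) S=45.7235 payoff=45.5365 vs cont=43.8860 → 45.5365 [stop]  node(2,1) S=64.8000 payoff=26.4600 vs cont=25.8288 → 26.4600 [stop]  node(2,2) S=91.8354 payoff=0.0000 vs cont=9.4281 → 9.4281 [wait]  ⇒ S*(2)=64.8000
t_1: node(1,0) S=54.4324 payoff=36.8276 vs cont=35.1772 → 36.8276 [stop]  node(1,1) S=77.1423 payoff=14.1177 vs cont=17.4677 → 17.4677 [wait]  ⇒ S*(1)=54.4324
t_0: node(0,0) S=64.8000 payoff=26.4600 vs cont=26.4841 → 26.4841 [wait]  ⇒ S*(0)=-

price = 26.4841
boundary = - 54.4324 64.8000 54.4324 64.8000 77.1423
tree:
26.4841
36.8276 17.4677
45.5365 26.4600 9.4281
52.8520 36.8276 16.1567 3.2805
58.9970 45.5365 26.4600 6.8054 0.0000
64.1589 52.8520 36.8276 14.1177 0.0000 0.0000
68.4949 58.9970 45.5365 26.4600 0.0000 0.0000 0.0000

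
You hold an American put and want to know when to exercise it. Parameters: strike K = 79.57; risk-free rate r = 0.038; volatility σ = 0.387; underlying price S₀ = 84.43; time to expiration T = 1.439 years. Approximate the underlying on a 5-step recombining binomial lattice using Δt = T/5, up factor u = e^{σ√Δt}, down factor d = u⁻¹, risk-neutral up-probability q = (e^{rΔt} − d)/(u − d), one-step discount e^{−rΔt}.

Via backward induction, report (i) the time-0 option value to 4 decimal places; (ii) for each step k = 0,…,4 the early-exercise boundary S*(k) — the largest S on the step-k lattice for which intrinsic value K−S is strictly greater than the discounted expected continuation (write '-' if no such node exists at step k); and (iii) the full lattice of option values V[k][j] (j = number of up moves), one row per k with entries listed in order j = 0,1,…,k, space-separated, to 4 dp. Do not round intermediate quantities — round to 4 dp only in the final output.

Δt=0.28780  u=1.23074  d=0.81252  q=0.47458  discount=0.98912
step 5 (expiry): payoffs max(K−S,0) = 49.6702 34.2802 10.9689 0.0000 0.0000 0.0000
step 4: (k=4,j=0): S=36.7989, (K−S)⁺=42.7711, hold=41.9057 ⇒ V=42.7711 exercise | (k=4,j=1): S=55.7398, (K−S)⁺=23.8302, hold=22.9647 ⇒ V=23.8302 exercise | (k=4,j=2): S=84.4300, (K−S)⁺=0.0000, hold=5.7006 ⇒ V=5.7006 continue | (k=4,j=3): S=127.8874, (K−S)⁺=0.0000, hold=0.0000 ⇒ V=0.0000 continue | (k=4,j=4): S=193.7131, (K−S)⁺=0.0000, hold=0.0000 ⇒ V=0.0000 continue  boundary S*=55.7398
step 3: (k=3,j=0): S=45.2898, (K−S)⁺=34.2802, hold=33.4148 ⇒ V=34.2802 exercise | (k=3,j=1): S=68.6011, (K−S)⁺=10.9689, hold=15.0607 ⇒ V=15.0607 continue | (k=3,j=2): S=103.9112, (K−S)⁺=0.0000, hold=2.9627 ⇒ V=2.9627 continue | (k=3,j=3): S=157.3959, (K−S)⁺=0.0000, hold=0.0000 ⇒ V=0.0000 continue  boundary S*=45.2898
step 2: (k=2,j=0): S=55.7398, (K−S)⁺=23.8302, hold=24.8855 ⇒ V=24.8855 continue | (k=2,j=1): S=84.4300, (K−S)⁺=0.0000, hold=9.2179 ⇒ V=9.2179 continue | (k=2,j=2): S=127.8874, (K−S)⁺=0.0000, hold=1.5397 ⇒ V=1.5397 continue  boundary S*=-
step 1: (k=1,j=0): S=68.6011, (K−S)⁺=10.9689, hold=17.2602 ⇒ V=17.2602 continue | (k=1,j=1): S=103.9112, (K−S)⁺=0.0000, hold=5.5134 ⇒ V=5.5134 continue  boundary S*=-
step 0: (k=0,j=0): S=84.4300, (K−S)⁺=0.0000, hold=11.5584 ⇒ V=11.5584 continue  boundary S*=-

price = 11.5584
boundary = - - - 45.2898 55.7398
tree:
11.5584
17.2602 5.5134
24.8855 9.2179 1.5397
34.2802 15.0607 2.9627 0.0000
42.7711 23.8302 5.7006 0.0000 0.0000
49.6702 34.2802 10.9689 0.0000 0.0000 0.0000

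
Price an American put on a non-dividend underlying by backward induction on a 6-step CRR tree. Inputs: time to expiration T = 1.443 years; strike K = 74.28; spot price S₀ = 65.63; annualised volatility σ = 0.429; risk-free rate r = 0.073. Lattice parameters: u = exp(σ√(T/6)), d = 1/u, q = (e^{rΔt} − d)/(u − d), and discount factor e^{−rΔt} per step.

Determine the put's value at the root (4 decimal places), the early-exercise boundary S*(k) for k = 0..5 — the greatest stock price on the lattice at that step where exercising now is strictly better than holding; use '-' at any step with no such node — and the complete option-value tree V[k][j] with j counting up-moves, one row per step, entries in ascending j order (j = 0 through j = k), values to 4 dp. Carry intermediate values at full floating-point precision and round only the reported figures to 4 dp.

Δt=0.24050, u=1.23415, d=0.81027, q=0.48938, disc=e^(-rΔt)=0.98260
k=6 terminal: V=max(K-S,0) → 55.7067 45.9904 31.1912 8.6500 0.0000 0.0000 0.0000
k=5: j=0 S=22.9222 intr=51.3578 cont=50.0650 V=51.3578[EX]; j=1 S=34.9136 intr=39.3664 cont=38.0736 V=39.3664[EX]; j=2 S=53.1782 intr=21.1018 cont=19.8091 V=21.1018[EX]; j=3 S=80.9975 intr=0.0000 cont=4.3400 V=4.3400[hold]; j=4 S=123.3700 intr=0.0000 cont=0.0000 V=0.0000[hold]; j=5 S=187.9090 intr=0.0000 cont=0.0000 V=0.0000[hold]  S*(5)=53.1782
k=4: j=0 S=28.2896 intr=45.9904 cont=44.6977 V=45.9904[EX]; j=1 S=43.0888 intr=31.1912 cont=29.8985 V=31.1912[EX]; j=2 S=65.6300 intr=8.6500 cont=12.6744 V=12.6744[hold]; j=3 S=99.9633 intr=0.0000 cont=2.1775 V=2.1775[hold]; j=4 S=152.2575 intr=0.0000 cont=0.0000 V=0.0000[hold]  S*(4)=43.0888
k=3: j=0 S=34.9136 intr=39.3664 cont=38.0736 V=39.3664[EX]; j=1 S=53.1782 intr=21.1018 cont=21.7443 V=21.7443[hold]; j=2 S=80.9975 intr=0.0000 cont=7.4063 V=7.4063[hold]; j=3 S=123.3700 intr=0.0000 cont=1.0925 V=1.0925[hold]  S*(3)=34.9136
k=2: j=0 S=43.0888 intr=31.1912 cont=30.2074 V=31.1912[EX]; j=1 S=65.6300 intr=8.6500 cont=14.4712 V=14.4712[hold]; j=2 S=99.9633 intr=0.0000 cont=4.2413 V=4.2413[hold]  S*(2)=43.0888
k=1: j=0 S=53.1782 intr=21.1018 cont=22.6083 V=22.6083[hold]; j=1 S=80.9975 intr=0.0000 cont=9.3002 V=9.3002[hold]  S*(1)=-
k=0: j=0 S=65.6300 intr=8.6500 cont=15.8155 V=15.8155[hold]  S*(0)=-

price = 15.8155
boundary = - - 43.0888 34.9136 43.0888 53.1782
tree:
15.8155
22.6083 9.3002
31.1912 14.4712 4.2413
39.3664 21.7443 7.4063 1.0925
45.9904 31.1912 12.6744 2.1775 0.0000
51.3578 39.3664 21.1018 4.3400 0.0000 0.0000
55.7067 45.9904 31.1912 8.6500 0.0000 0.0000 0.0000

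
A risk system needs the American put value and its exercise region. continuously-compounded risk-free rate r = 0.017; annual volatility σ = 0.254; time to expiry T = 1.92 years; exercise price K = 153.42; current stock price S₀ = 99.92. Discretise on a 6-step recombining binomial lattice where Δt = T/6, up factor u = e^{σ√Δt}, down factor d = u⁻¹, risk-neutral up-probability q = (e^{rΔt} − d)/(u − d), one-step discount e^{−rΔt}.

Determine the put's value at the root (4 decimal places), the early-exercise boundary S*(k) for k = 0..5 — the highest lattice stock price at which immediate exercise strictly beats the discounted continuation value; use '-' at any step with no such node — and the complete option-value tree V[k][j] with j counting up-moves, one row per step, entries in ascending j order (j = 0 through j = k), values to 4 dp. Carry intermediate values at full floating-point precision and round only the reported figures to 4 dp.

price = 53.9477
boundary = - 86.5468 99.9200 86.5468 99.9200 115.3596
tree:
53.9477
66.8732 40.7247
78.4565 53.5000 27.5131
88.4895 66.8732 39.3091 15.2004
97.1797 78.4565 53.5000 24.5666 5.3489
104.7068 88.4895 66.8732 38.0604 10.4037 0.0000
111.2265 97.1797 78.4565 53.5000 20.2351 0.0000 0.0000

Δt=0.32000  u=1.15452  d=0.86616  q=0.48306  discount=0.99457
step 6 (expiry): payoffs max(K−S,0) = 111.2265 97.1797 78.4565 53.5000 20.2351 0.0000 0.0000
step 5: (k=5,j=0): S=48.7132, (K−S)⁺=104.7068, hold=103.8745 ⇒ V=104.7068 exercise | (k=5,j=1): S=64.9305, (K−S)⁺=88.4895, hold=87.6572 ⇒ V=88.4895 exercise | (k=5,j=2): S=86.5468, (K−S)⁺=66.8732, hold=66.0408 ⇒ V=66.8732 exercise | (k=5,j=3): S=115.3596, (K−S)⁺=38.0604, hold=37.2281 ⇒ V=38.0604 exercise | (k=5,j=4): S=153.7645, (K−S)⁺=0.0000, hold=10.4037 ⇒ V=10.4037 continue | (k=5,j=5): S=204.9550, (K−S)⁺=0.0000, hold=0.0000 ⇒ V=0.0000 continue  boundary S*=115.3596
step 4: (k=4,j=0): S=56.2403, (K−S)⁺=97.1797, hold=96.3474 ⇒ V=97.1797 exercise | (k=4,j=1): S=74.9635, (K−S)⁺=78.4565, hold=77.6241 ⇒ V=78.4565 exercise | (k=4,j=2): S=99.9200, (K−S)⁺=53.5000, hold=52.6677 ⇒ V=53.5000 exercise | (k=4,j=3): S=133.1849, (K−S)⁺=20.2351, hold=24.5666 ⇒ V=24.5666 continue | (k=4,j=4): S=177.5241, (K−S)⁺=0.0000, hold=5.3489 ⇒ V=5.3489 continue  boundary S*=99.9200
step 3: (k=3,j=0): S=64.9305, (K−S)⁺=88.4895, hold=87.6572 ⇒ V=88.4895 exercise | (k=3,j=1): S=86.5468, (K−S)⁺=66.8732, hold=66.0408 ⇒ V=66.8732 exercise | (k=3,j=2): S=115.3596, (K−S)⁺=38.0604, hold=39.3091 ⇒ V=39.3091 continue | (k=3,j=3): S=153.7645, (K−S)⁺=0.0000, hold=15.2004 ⇒ V=15.2004 continue  boundary S*=86.5468
step 2: (k=2,j=0): S=74.9635, (K−S)⁺=78.4565, hold=77.6241 ⇒ V=78.4565 exercise | (k=2,j=1): S=99.9200, (K−S)⁺=53.5000, hold=53.2676 ⇒ V=53.5000 exercise | (k=2,j=2): S=133.1849, (K−S)⁺=20.2351, hold=27.5131 ⇒ V=27.5131 continue  boundary S*=99.9200
step 1: (k=1,j=0): S=86.5468, (K−S)⁺=66.8732, hold=66.0408 ⇒ V=66.8732 exercise | (k=1,j=1): S=115.3596, (K−S)⁺=38.0604, hold=40.7247 ⇒ V=40.7247 continue  boundary S*=86.5468
step 0: (k=0,j=0): S=99.9200, (K−S)⁺=53.5000, hold=53.9477 ⇒ V=53.9477 continue  boundary S*=-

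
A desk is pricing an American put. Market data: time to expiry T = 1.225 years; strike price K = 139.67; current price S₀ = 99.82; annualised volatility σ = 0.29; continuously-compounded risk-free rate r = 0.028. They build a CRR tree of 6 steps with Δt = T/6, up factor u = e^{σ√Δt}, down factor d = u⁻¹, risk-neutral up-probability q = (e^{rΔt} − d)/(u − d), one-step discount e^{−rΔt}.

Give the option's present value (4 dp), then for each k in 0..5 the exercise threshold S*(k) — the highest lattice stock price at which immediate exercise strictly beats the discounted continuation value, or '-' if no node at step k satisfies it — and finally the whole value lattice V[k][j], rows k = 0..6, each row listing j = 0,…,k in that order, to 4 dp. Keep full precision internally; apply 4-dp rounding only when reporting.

price = 40.7520
boundary = - 87.5607 76.8071 87.5607 99.8200 113.7957
tree:
40.7520
52.1093 29.3662
62.8629 40.0047 18.5977
72.2959 52.1093 27.8297 9.1722
80.5704 62.8629 39.8500 15.5999 2.5655
87.8286 72.2959 52.1093 25.8743 5.0504 0.0000
94.1954 80.5704 62.8629 39.8500 9.9419 0.0000 0.0000

Δt=0.20417, u=1.14001, d=0.87719, q=0.48910, disc=e^(-rΔt)=0.99430
k=6 terminal: V=max(K-S,0) → 94.1954 80.5704 62.8629 39.8500 9.9419 0.0000 0.0000
k=5: j=0 S=51.8414 intr=87.8286 cont=87.0324 V=87.8286[EX]; j=1 S=67.3741 intr=72.2959 cont=71.4997 V=72.2959[EX]; j=2 S=87.5607 intr=52.1093 cont=51.3131 V=52.1093[EX]; j=3 S=113.7957 intr=25.8743 cont=25.0782 V=25.8743[EX]; j=4 S=147.8911 intr=0.0000 cont=5.0504 V=5.0504[hold]; j=5 S=192.2023 intr=0.0000 cont=0.0000 V=0.0000[hold]  S*(5)=113.7957
k=4: j=0 S=59.0996 intr=80.5704 cont=79.7742 V=80.5704[EX]; j=1 S=76.8071 intr=62.8629 cont=62.0668 V=62.8629[EX]; j=2 S=99.8200 intr=39.8500 cont=39.0538 V=39.8500[EX]; j=3 S=129.7281 intr=9.9419 cont=15.5999 V=15.5999[hold]; j=4 S=168.5972 intr=0.0000 cont=2.5655 V=2.5655[hold]  S*(4)=99.8200
k=3: j=0 S=67.3741 intr=72.2959 cont=71.4997 V=72.2959[EX]; j=1 S=87.5607 intr=52.1093 cont=51.3131 V=52.1093[EX]; j=2 S=113.7957 intr=25.8743 cont=27.8297 V=27.8297[hold]; j=3 S=147.8911 intr=0.0000 cont=9.1722 V=9.1722[hold]  S*(3)=87.5607
k=2: j=0 S=76.8071 intr=62.8629 cont=62.0668 V=62.8629[EX]; j=1 S=99.8200 intr=39.8500 cont=40.0047 V=40.0047[hold]; j=2 S=129.7281 intr=9.9419 cont=18.5977 V=18.5977[hold]  S*(2)=76.8071
k=1: j=0 S=87.5607 intr=52.1093 cont=51.3884 V=52.1093[EX]; j=1 S=113.7957 intr=25.8743 cont=29.3662 V=29.3662[hold]  S*(1)=87.5607
k=0: j=0 S=99.8200 intr=39.8500 cont=40.7520 V=40.7520[hold]  S*(0)=-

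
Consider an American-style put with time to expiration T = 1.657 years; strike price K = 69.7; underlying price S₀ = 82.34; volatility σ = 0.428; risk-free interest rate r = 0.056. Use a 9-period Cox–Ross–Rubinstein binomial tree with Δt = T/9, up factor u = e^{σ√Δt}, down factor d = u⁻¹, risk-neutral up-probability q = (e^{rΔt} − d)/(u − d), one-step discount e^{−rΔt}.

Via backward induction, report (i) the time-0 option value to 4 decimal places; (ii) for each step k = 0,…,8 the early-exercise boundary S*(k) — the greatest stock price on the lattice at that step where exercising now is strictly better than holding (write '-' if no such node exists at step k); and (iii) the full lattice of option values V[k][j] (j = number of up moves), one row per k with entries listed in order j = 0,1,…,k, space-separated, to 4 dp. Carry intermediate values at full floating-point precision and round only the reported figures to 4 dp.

Δt=0.18411, u=1.20159, d=0.83223, q=0.48227, disc=e^(-rΔt)=0.98974
k=9 terminal: V=max(K-S,0) → 53.9312 46.9326 36.8280 22.2386 1.1742 0.0000 0.0000 0.0000 0.0000 0.0000
k=8: j=0 S=18.9477 intr=50.7523 cont=50.0374 V=50.7523[EX]; j=1 S=27.3571 intr=42.3429 cont=41.6280 V=42.3429[EX]; j=2 S=39.4988 intr=30.2012 cont=29.4863 V=30.2012[EX]; j=3 S=57.0292 intr=12.6708 cont=11.9559 V=12.6708[EX]; j=4 S=82.3400 intr=0.0000 cont=0.6017 V=0.6017[hold]; j=5 S=118.8843 intr=0.0000 cont=0.0000 V=0.0000[hold]; j=6 S=171.6478 intr=0.0000 cont=0.0000 V=0.0000[hold]; j=7 S=247.8290 intr=0.0000 cont=0.0000 V=0.0000[hold]; j=8 S=357.8210 intr=0.0000 cont=0.0000 V=0.0000[hold]  S*(8)=57.0292
k=7: j=0 S=22.7674 intr=46.9326 cont=46.2177 V=46.9326[EX]; j=1 S=32.8720 intr=36.8280 cont=36.1130 V=36.8280[EX]; j=2 S=47.4614 intr=22.2386 cont=21.5237 V=22.2386[EX]; j=3 S=68.5258 intr=1.1742 cont=6.7799 V=6.7799[hold]; j=4 S=98.9390 intr=0.0000 cont=0.3083 V=0.3083[hold]; j=5 S=142.8504 intr=0.0000 cont=0.0000 V=0.0000[hold]; j=6 S=206.2506 intr=0.0000 cont=0.0000 V=0.0000[hold]; j=7 S=297.7892 intr=0.0000 cont=0.0000 V=0.0000[hold]  S*(7)=47.4614
k=6: j=0 S=27.3571 intr=42.3429 cont=41.6280 V=42.3429[EX]; j=1 S=39.4988 intr=30.2012 cont=29.4863 V=30.2012[EX]; j=2 S=57.0292 intr=12.6708 cont=14.6316 V=14.6316[hold]; j=3 S=82.3400 intr=0.0000 cont=3.6213 V=3.6213[hold]; j=4 S=118.8843 intr=0.0000 cont=0.1580 V=0.1580[hold]; j=5 S=171.6478 intr=0.0000 cont=0.0000 V=0.0000[hold]; j=6 S=247.8290 intr=0.0000 cont=0.0000 V=0.0000[hold]  S*(6)=39.4988
k=5: j=0 S=32.8720 intr=36.8280 cont=36.1130 V=36.8280[EX]; j=1 S=47.4614 intr=22.2386 cont=22.4597 V=22.4597[hold]; j=2 S=68.5258 intr=1.1742 cont=9.2260 V=9.2260[hold]; j=3 S=98.9390 intr=0.0000 cont=1.9310 V=1.9310[hold]; j=4 S=142.8504 intr=0.0000 cont=0.0810 V=0.0810[hold]; j=5 S=206.2506 intr=0.0000 cont=0.0000 V=0.0000[hold]  S*(5)=32.8720
k=4: j=0 S=39.4988 intr=30.2012 cont=29.5918 V=30.2012[EX]; j=1 S=57.0292 intr=12.6708 cont=15.9125 V=15.9125[hold]; j=2 S=82.3400 intr=0.0000 cont=5.6493 V=5.6493[hold]; j=3 S=118.8843 intr=0.0000 cont=1.0281 V=1.0281[hold]; j=4 S=171.6478 intr=0.0000 cont=0.0415 V=0.0415[hold]  S*(4)=39.4988
k=3: j=0 S=47.4614 intr=22.2386 cont=23.0710 V=23.0710[hold]; j=1 S=68.5258 intr=1.1742 cont=10.8504 V=10.8504[hold]; j=2 S=98.9390 intr=0.0000 cont=3.3855 V=3.3855[hold]; j=3 S=142.8504 intr=0.0000 cont=0.5466 V=0.5466[hold]  S*(3)=-
k=2: j=0 S=57.0292 intr=12.6708 cont=17.0011 V=17.0011[hold]; j=1 S=82.3400 intr=0.0000 cont=7.1759 V=7.1759[hold]; j=2 S=118.8843 intr=0.0000 cont=1.9957 V=1.9957[hold]  S*(2)=-
k=1: j=0 S=68.5258 intr=1.1742 cont=12.1369 V=12.1369[hold]; j=1 S=98.9390 intr=0.0000 cont=4.6296 V=4.6296[hold]  S*(1)=-
k=0: j=0 S=82.3400 intr=0.0000 cont=8.4290 V=8.4290[hold]  S*(0)=-

price = 8.4290
boundary = - - - - 39.4988 32.8720 39.4988 47.4614 57.0292
tree:
8.4290
12.1369 4.6296
17.0011 7.1759 1.9957
23.0710 10.8504 3.3855 0.5466
30.2012 15.9125 5.6493 1.0281 0.0415
36.8280 22.4597 9.2260 1.9310 0.0810 0.0000
42.3429 30.2012 14.6316 3.6213 0.1580 0.0000 0.0000
46.9326 36.8280 22.2386 6.7799 0.3083 0.0000 0.0000 0.0000
50.7523 42.3429 30.2012 12.6708 0.6017 0.0000 0.0000 0.0000 0.0000
53.9312 46.9326 36.8280 22.2386 1.1742 0.0000 0.0000 0.0000 0.0000 0.0000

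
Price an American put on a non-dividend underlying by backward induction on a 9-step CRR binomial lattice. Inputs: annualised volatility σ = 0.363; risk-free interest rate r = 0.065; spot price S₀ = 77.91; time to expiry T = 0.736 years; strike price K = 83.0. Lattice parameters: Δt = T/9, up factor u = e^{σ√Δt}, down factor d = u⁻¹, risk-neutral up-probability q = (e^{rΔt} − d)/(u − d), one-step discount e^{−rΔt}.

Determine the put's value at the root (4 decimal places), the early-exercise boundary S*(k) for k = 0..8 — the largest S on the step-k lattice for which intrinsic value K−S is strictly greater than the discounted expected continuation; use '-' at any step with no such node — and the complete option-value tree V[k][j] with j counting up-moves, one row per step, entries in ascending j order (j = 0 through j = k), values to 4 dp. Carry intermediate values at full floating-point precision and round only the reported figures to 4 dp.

Δt=0.08178, u=1.10939, d=0.90140, q=0.49970, disc=e^(-rΔt)=0.99470
k=9 terminal: V=max(K-S,0) → 52.3909 45.3283 36.6361 25.9382 12.7719 0.0000 0.0000 0.0000 0.0000 0.0000
k=8: j=0 S=33.9573 intr=49.0427 cont=48.6027 V=49.0427[EX]; j=1 S=41.7925 intr=41.2075 cont=40.7675 V=41.2075[EX]; j=2 S=51.4355 intr=31.5645 cont=31.1245 V=31.5645[EX]; j=3 S=63.3036 intr=19.6964 cont=19.2564 V=19.6964[EX]; j=4 S=77.9100 intr=5.0900 cont=6.3560 V=6.3560[hold]; j=5 S=95.8867 intr=0.0000 cont=0.0000 V=0.0000[hold]; j=6 S=118.0113 intr=0.0000 cont=0.0000 V=0.0000[hold]; j=7 S=145.2408 intr=0.0000 cont=0.0000 V=0.0000[hold]; j=8 S=178.7531 intr=0.0000 cont=0.0000 V=0.0000[hold]  S*(8)=63.3036
k=7: j=0 S=37.6717 intr=45.3283 cont=44.8883 V=45.3283[EX]; j=1 S=46.3639 intr=36.6361 cont=36.1960 V=36.6361[EX]; j=2 S=57.0618 intr=25.9382 cont=25.4982 V=25.9382[EX]; j=3 S=70.2281 intr=12.7719 cont=12.9612 V=12.9612[hold]; j=4 S=86.4322 intr=0.0000 cont=3.1631 V=3.1631[hold]; j=5 S=106.3753 intr=0.0000 cont=0.0000 V=0.0000[hold]; j=6 S=130.9200 intr=0.0000 cont=0.0000 V=0.0000[hold]; j=7 S=161.1280 intr=0.0000 cont=0.0000 V=0.0000[hold]  S*(7)=57.0618
k=6: j=0 S=41.7925 intr=41.2075 cont=40.7675 V=41.2075[EX]; j=1 S=51.4355 intr=31.5645 cont=31.1245 V=31.5645[EX]; j=2 S=63.3036 intr=19.6964 cont=19.3505 V=19.6964[EX]; j=3 S=77.9100 intr=5.0900 cont=8.0223 V=8.0223[hold]; j=4 S=95.8867 intr=0.0000 cont=1.5741 V=1.5741[hold]; j=5 S=118.0113 intr=0.0000 cont=0.0000 V=0.0000[hold]; j=6 S=145.2408 intr=0.0000 cont=0.0000 V=0.0000[hold]  S*(6)=63.3036
k=5: j=0 S=46.3639 intr=36.6361 cont=36.1960 V=36.6361[EX]; j=1 S=57.0618 intr=25.9382 cont=25.4982 V=25.9382[EX]; j=2 S=70.2281 intr=12.7719 cont=13.7894 V=13.7894[hold]; j=3 S=86.4322 intr=0.0000 cont=4.7747 V=4.7747[hold]; j=4 S=106.3753 intr=0.0000 cont=0.7833 V=0.7833[hold]; j=5 S=130.9200 intr=0.0000 cont=0.0000 V=0.0000[hold]  S*(5)=57.0618
k=4: j=0 S=51.4355 intr=31.5645 cont=31.1245 V=31.5645[EX]; j=1 S=63.3036 intr=19.6964 cont=19.7622 V=19.7622[hold]; j=2 S=77.9100 intr=5.0900 cont=9.2356 V=9.2356[hold]; j=3 S=95.8867 intr=0.0000 cont=2.7655 V=2.7655[hold]; j=4 S=118.0113 intr=0.0000 cont=0.3898 V=0.3898[hold]  S*(4)=51.4355
k=3: j=0 S=57.0618 intr=25.9382 cont=25.5308 V=25.9382[EX]; j=1 S=70.2281 intr=12.7719 cont=14.4252 V=14.4252[hold]; j=2 S=86.4322 intr=0.0000 cont=5.9707 V=5.9707[hold]; j=3 S=106.3753 intr=0.0000 cont=1.5700 V=1.5700[hold]  S*(3)=57.0618
k=2: j=0 S=63.3036 intr=19.6964 cont=20.0782 V=20.0782[hold]; j=1 S=77.9100 intr=5.0900 cont=10.1464 V=10.1464[hold]; j=2 S=95.8867 intr=0.0000 cont=3.7517 V=3.7517[hold]  S*(2)=-
k=1: j=0 S=70.2281 intr=12.7719 cont=15.0352 V=15.0352[hold]; j=1 S=86.4322 intr=0.0000 cont=6.9141 V=6.9141[hold]  S*(1)=-
k=0: j=0 S=77.9100 intr=5.0900 cont=10.9189 V=10.9189[hold]  S*(0)=-

price = 10.9189
boundary = - - - 57.0618 51.4355 57.0618 63.3036 57.0618 63.3036
tree:
10.9189
15.0352 6.9141
20.0782 10.1464 3.7517
25.9382 14.4252 5.9707 1.5700
31.5645 19.7622 9.2356 2.7655 0.3898
36.6361 25.9382 13.7894 4.7747 0.7833 0.0000
41.2075 31.5645 19.6964 8.0223 1.5741 0.0000 0.0000
45.3283 36.6361 25.9382 12.9612 3.1631 0.0000 0.0000 0.0000
49.0427 41.2075 31.5645 19.6964 6.3560 0.0000 0.0000 0.0000 0.0000
52.3909 45.3283 36.6361 25.9382 12.7719 0.0000 0.0000 0.0000 0.0000 0.0000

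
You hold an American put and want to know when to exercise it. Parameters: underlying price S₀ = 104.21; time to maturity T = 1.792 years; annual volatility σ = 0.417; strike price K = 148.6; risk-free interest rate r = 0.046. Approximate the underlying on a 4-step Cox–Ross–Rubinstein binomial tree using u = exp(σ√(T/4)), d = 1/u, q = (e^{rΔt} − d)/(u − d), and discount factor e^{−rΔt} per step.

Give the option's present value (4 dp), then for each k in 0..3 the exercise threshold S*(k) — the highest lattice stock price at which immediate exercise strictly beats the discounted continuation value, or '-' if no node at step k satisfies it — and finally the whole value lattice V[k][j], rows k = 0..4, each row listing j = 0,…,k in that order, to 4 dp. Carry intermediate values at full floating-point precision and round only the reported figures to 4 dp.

price = 50.1561
boundary = - 78.8304 59.6318 78.8304
tree:
50.1561
69.7696 30.0488
88.9682 46.9994 12.0792
103.4911 69.7696 23.1559 0.0000
114.4771 88.9682 44.3900 0.0000 0.0000

params: Δt=0.44800 u=1.32195 d=0.75646 q=0.46749 e^(-rΔt)=0.97960
t_4 payoffs: 114.4771 88.9682 44.3900 0.0000 0.0000
t_3: node(3,0) S=45.1089 payoff=103.4911 vs cont=100.4601 → 103.4911 [stop]  node(3,1) S=78.8304 payoff=69.7696 vs cont=66.7386 → 69.7696 [stop]  node(3,2) S=137.7607 payoff=10.8393 vs cont=23.1559 → 23.1559 [wait]  node(3,3) S=240.7448 payoff=0.0000 vs cont=0.0000 → 0.0000 [wait]  ⇒ S*(3)=78.8304
t_2: node(2,0) S=59.6318 payoff=88.9682 vs cont=85.9372 → 88.9682 [stop]  node(2,1) S=104.2100 payoff=44.3900 vs cont=46.9994 → 46.9994 [wait]  node(2,2) S=182.1131 payoff=0.0000 vs cont=12.0792 → 12.0792 [wait]  ⇒ S*(2)=59.6318
t_1: node(1,0) S=78.8304 payoff=69.7696 vs cont=67.9336 → 69.7696 [stop]  node(1,1) S=137.7607 payoff=10.8393 vs cont=30.0488 → 30.0488 [wait]  ⇒ S*(1)=78.8304
t_0: node(0,0) S=104.2100 payoff=44.3900 vs cont=50.1561 → 50.1561 [wait]  ⇒ S*(0)=-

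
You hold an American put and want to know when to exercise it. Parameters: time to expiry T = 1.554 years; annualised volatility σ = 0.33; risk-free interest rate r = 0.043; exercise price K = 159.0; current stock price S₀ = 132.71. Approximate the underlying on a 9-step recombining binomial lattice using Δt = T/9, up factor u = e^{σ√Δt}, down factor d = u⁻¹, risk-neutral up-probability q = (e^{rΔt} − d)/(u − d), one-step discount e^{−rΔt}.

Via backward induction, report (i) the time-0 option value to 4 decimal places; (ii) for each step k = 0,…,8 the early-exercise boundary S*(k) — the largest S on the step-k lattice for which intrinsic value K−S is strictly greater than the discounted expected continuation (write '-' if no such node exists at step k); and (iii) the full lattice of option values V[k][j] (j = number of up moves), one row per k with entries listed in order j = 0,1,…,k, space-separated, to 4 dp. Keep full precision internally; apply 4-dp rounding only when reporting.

price = 34.2985
boundary = - - 100.8783 87.9519 100.8783 87.9519 100.8783 115.7046 132.7100
tree:
34.2985
45.3131 23.4833
58.1217 32.8186 14.2327
71.0481 44.4483 21.3482 7.1262
82.3182 58.1217 31.0508 11.6873 2.5407
92.1441 71.0481 43.4871 18.7237 4.6238 0.4357
100.7110 82.3182 58.1217 29.0861 8.3442 0.8655 0.0000
108.1801 92.1441 71.0481 43.2954 14.9051 1.7194 0.0000 0.0000
114.6921 100.7110 82.3182 58.1217 26.2900 3.4157 0.0000 0.0000 0.0000
120.3697 108.1801 92.1441 71.0481 43.2954 6.7853 0.0000 0.0000 0.0000 0.0000

Δt=0.17267, u=1.14697, d=0.87186, q=0.49286, disc=e^(-rΔt)=0.99260
k=9 terminal: V=max(K-S,0) → 120.3697 108.1801 92.1441 71.0481 43.2954 6.7853 0.0000 0.0000 0.0000 0.0000
k=8: j=0 S=44.3079 intr=114.6921 cont=113.5160 V=114.6921[EX]; j=1 S=58.2890 intr=100.7110 cont=99.5349 V=100.7110[EX]; j=2 S=76.6818 intr=82.3182 cont=81.1421 V=82.3182[EX]; j=3 S=100.8783 intr=58.1217 cont=56.9455 V=58.1217[EX]; j=4 S=132.7100 intr=26.2900 cont=25.1138 V=26.2900[EX]; j=5 S=174.5860 intr=0.0000 cont=3.4157 V=3.4157[hold]; j=6 S=229.6757 intr=0.0000 cont=0.0000 V=0.0000[hold]; j=7 S=302.1487 intr=0.0000 cont=0.0000 V=0.0000[hold]; j=8 S=397.4902 intr=0.0000 cont=0.0000 V=0.0000[hold]  S*(8)=132.7100
k=7: j=0 S=50.8199 intr=108.1801 cont=107.0040 V=108.1801[EX]; j=1 S=66.8559 intr=92.1441 cont=90.9680 V=92.1441[EX]; j=2 S=87.9519 intr=71.0481 cont=69.8720 V=71.0481[EX]; j=3 S=115.7046 intr=43.2954 cont=42.1192 V=43.2954[EX]; j=4 S=152.2147 intr=6.7853 cont=14.9051 V=14.9051[hold]; j=5 S=200.2452 intr=0.0000 cont=1.7194 V=1.7194[hold]; j=6 S=263.4316 intr=0.0000 cont=0.0000 V=0.0000[hold]; j=7 S=346.5561 intr=0.0000 cont=0.0000 V=0.0000[hold]  S*(7)=115.7046
k=6: j=0 S=58.2890 intr=100.7110 cont=99.5349 V=100.7110[EX]; j=1 S=76.6818 intr=82.3182 cont=81.1421 V=82.3182[EX]; j=2 S=100.8783 intr=58.1217 cont=56.9455 V=58.1217[EX]; j=3 S=132.7100 intr=26.2900 cont=29.0861 V=29.0861[hold]; j=4 S=174.5860 intr=0.0000 cont=8.3442 V=8.3442[hold]; j=5 S=229.6757 intr=0.0000 cont=0.8655 V=0.8655[hold]; j=6 S=302.1487 intr=0.0000 cont=0.0000 V=0.0000[hold]  S*(6)=100.8783
k=5: j=0 S=66.8559 intr=92.1441 cont=90.9680 V=92.1441[EX]; j=1 S=87.9519 intr=71.0481 cont=69.8720 V=71.0481[EX]; j=2 S=115.7046 intr=43.2954 cont=43.4871 V=43.4871[hold]; j=3 S=152.2147 intr=6.7853 cont=18.7237 V=18.7237[hold]; j=4 S=200.2452 intr=0.0000 cont=4.6238 V=4.6238[hold]; j=5 S=263.4316 intr=0.0000 cont=0.4357 V=0.4357[hold]  S*(5)=87.9519
k=4: j=0 S=76.6818 intr=82.3182 cont=81.1421 V=82.3182[EX]; j=1 S=100.8783 intr=58.1217 cont=57.0393 V=58.1217[EX]; j=2 S=132.7100 intr=26.2900 cont=31.0508 V=31.0508[hold]; j=3 S=174.5860 intr=0.0000 cont=11.6873 V=11.6873[hold]; j=4 S=229.6757 intr=0.0000 cont=2.5407 V=2.5407[hold]  S*(4)=100.8783
k=3: j=0 S=87.9519 intr=71.0481 cont=69.8720 V=71.0481[EX]; j=1 S=115.7046 intr=43.2954 cont=44.4483 V=44.4483[hold]; j=2 S=152.2147 intr=6.7853 cont=21.3482 V=21.3482[hold]; j=3 S=200.2452 intr=0.0000 cont=7.1262 V=7.1262[hold]  S*(3)=87.9519
k=2: j=0 S=100.8783 intr=58.1217 cont=57.5095 V=58.1217[EX]; j=1 S=132.7100 intr=26.2900 cont=32.8186 V=32.8186[hold]; j=2 S=174.5860 intr=0.0000 cont=14.2327 V=14.2327[hold]  S*(2)=100.8783
k=1: j=0 S=115.7046 intr=43.2954 cont=45.3131 V=45.3131[hold]; j=1 S=152.2147 intr=6.7853 cont=23.4833 V=23.4833[hold]  S*(1)=-
k=0: j=0 S=132.7100 intr=26.2900 cont=34.2985 V=34.2985[hold]  S*(0)=-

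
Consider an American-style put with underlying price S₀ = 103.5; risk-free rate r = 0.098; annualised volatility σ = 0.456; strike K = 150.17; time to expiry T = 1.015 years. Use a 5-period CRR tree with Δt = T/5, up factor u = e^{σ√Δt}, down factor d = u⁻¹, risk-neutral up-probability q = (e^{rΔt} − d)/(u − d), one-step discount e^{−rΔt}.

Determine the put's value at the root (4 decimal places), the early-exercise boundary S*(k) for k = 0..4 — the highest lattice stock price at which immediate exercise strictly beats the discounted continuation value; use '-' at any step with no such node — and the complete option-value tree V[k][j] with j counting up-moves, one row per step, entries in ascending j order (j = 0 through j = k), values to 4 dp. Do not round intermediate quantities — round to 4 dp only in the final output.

params: Δt=0.20300 u=1.22808 d=0.81428 q=0.49737 e^(-rΔt)=0.98030
t_5 payoffs: 113.1186 94.2897 65.8922 23.0636 0.0000 0.0000
t_4: node(4,0) S=45.5021 payoff=104.6679 vs cont=101.7099 → 104.6679 [stop]  node(4,1) S=68.6256 payoff=81.5444 vs cont=78.5865 → 81.5444 [stop]  node(4,2) S=103.5000 payoff=46.6700 vs cont=43.7120 → 46.6700 [stop]  node(4,3) S=156.0971 payoff=0.0000 vs cont=11.3640 → 11.3640 [wait]  node(4,4) S=235.4231 payoff=0.0000 vs cont=0.0000 → 0.0000 [wait]  ⇒ S*(4)=103.5000
t_3: node(3,0) S=55.8803 payoff=94.2897 vs cont=91.3317 → 94.2897 [stop]  node(3,1) S=84.2778 payoff=65.8922 vs cont=62.9342 → 65.8922 [stop]  node(3,2) S=127.1064 payoff=23.0636 vs cont=28.5363 → 28.5363 [wait]  node(3,3) S=191.6999 payoff=0.0000 vs cont=5.5993 → 5.5993 [wait]  ⇒ S*(3)=84.2778
t_2: node(2,0) S=68.6256 payoff=81.5444 vs cont=78.5865 → 81.5444 [stop]  node(2,1) S=103.5000 payoff=46.6700 vs cont=46.3804 → 46.6700 [stop]  node(2,2) S=156.0971 payoff=0.0000 vs cont=16.7907 → 16.7907 [wait]  ⇒ S*(2)=103.5000
t_1: node(1,0) S=84.2778 payoff=65.8922 vs cont=62.9342 → 65.8922 [stop]  node(1,1) S=127.1064 payoff=23.0636 vs cont=31.1823 → 31.1823 [wait]  ⇒ S*(1)=84.2778
t_0: node(0,0) S=103.5000 payoff=46.6700 vs cont=47.6705 → 47.6705 [wait]  ⇒ S*(0)=-

price = 47.6705
boundary = - 84.2778 103.5000 84.2778 103.5000
tree:
47.6705
65.8922 31.1823
81.5444 46.6700 16.7907
94.2897 65.8922 28.5363 5.5993
104.6679 81.5444 46.6700 11.3640 0.0000
113.1186 94.2897 65.8922 23.0636 0.0000 0.0000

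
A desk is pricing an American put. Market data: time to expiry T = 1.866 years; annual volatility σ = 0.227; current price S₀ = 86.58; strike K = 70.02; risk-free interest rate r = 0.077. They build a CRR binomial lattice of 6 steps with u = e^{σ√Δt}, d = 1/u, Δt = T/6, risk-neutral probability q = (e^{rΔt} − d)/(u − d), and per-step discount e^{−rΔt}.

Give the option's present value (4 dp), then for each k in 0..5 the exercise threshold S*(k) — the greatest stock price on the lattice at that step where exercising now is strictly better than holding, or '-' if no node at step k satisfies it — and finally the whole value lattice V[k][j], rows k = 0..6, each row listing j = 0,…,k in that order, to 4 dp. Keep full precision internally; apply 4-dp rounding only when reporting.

price = 1.6716
boundary = - - - 59.2220 52.1801 59.2220
tree:
1.6716
3.2041 0.5581
5.9842 1.1915 0.0922
10.7980 2.5180 0.2166 0.0000
17.8399 5.2557 0.5087 0.0000 0.0000
24.0445 10.7980 1.1947 0.0000 0.0000 0.0000
29.5113 17.8399 2.8058 0.0000 0.0000 0.0000 0.0000

Δt=0.31100, u=1.13495, d=0.88109, q=0.56386, disc=e^(-rΔt)=0.97634
k=6 terminal: V=max(K-S,0) → 29.5113 17.8399 2.8058 0.0000 0.0000 0.0000 0.0000
k=5: j=0 S=45.9755 intr=24.0445 cont=22.3876 V=24.0445[EX]; j=1 S=59.2220 intr=10.7980 cont=9.1412 V=10.7980[EX]; j=2 S=76.2850 intr=0.0000 cont=1.1947 V=1.1947[hold]; j=3 S=98.2643 intr=0.0000 cont=0.0000 V=0.0000[hold]; j=4 S=126.5762 intr=0.0000 cont=0.0000 V=0.0000[hold]; j=5 S=163.0454 intr=0.0000 cont=0.0000 V=0.0000[hold]  S*(5)=59.2220
k=4: j=0 S=52.1801 intr=17.8399 cont=16.1831 V=17.8399[EX]; j=1 S=67.2142 intr=2.8058 cont=5.2557 V=5.2557[hold]; j=2 S=86.5800 intr=0.0000 cont=0.5087 V=0.5087[hold]; j=3 S=111.5254 intr=0.0000 cont=0.0000 V=0.0000[hold]; j=4 S=143.6582 intr=0.0000 cont=0.0000 V=0.0000[hold]  S*(4)=52.1801
k=3: j=0 S=59.2220 intr=10.7980 cont=10.4899 V=10.7980[EX]; j=1 S=76.2850 intr=0.0000 cont=2.5180 V=2.5180[hold]; j=2 S=98.2643 intr=0.0000 cont=0.2166 V=0.2166[hold]; j=3 S=126.5762 intr=0.0000 cont=0.0000 V=0.0000[hold]  S*(3)=59.2220
k=2: j=0 S=67.2142 intr=2.8058 cont=5.9842 V=5.9842[hold]; j=1 S=86.5800 intr=0.0000 cont=1.1915 V=1.1915[hold]; j=2 S=111.5254 intr=0.0000 cont=0.0922 V=0.0922[hold]  S*(2)=-
k=1: j=0 S=76.2850 intr=0.0000 cont=3.2041 V=3.2041[hold]; j=1 S=98.2643 intr=0.0000 cont=0.5581 V=0.5581[hold]  S*(1)=-
k=0: j=0 S=86.5800 intr=0.0000 cont=1.6716 V=1.6716[hold]  S*(0)=-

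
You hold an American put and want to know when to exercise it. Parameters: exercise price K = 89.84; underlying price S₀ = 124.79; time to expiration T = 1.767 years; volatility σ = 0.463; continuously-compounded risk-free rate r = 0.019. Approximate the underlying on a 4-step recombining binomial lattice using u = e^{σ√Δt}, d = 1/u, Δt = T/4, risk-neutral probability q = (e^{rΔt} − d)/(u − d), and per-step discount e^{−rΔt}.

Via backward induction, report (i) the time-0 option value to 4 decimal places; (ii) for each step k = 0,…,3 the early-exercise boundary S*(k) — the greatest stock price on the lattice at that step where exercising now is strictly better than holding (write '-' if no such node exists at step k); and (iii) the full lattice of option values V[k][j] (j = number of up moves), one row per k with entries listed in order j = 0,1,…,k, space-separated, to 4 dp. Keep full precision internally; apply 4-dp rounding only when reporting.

price = 12.0677
boundary = - - - 49.5729
tree:
12.0677
18.5955 3.8956
27.8958 6.9796 0.0000
40.2671 12.5049 0.0000 0.0000
53.3983 22.4044 0.0000 0.0000 0.0000

params: Δt=0.44175 u=1.36033 d=0.73511 q=0.43715 e^(-rΔt)=0.99164
t_4 payoffs: 53.3983 22.4044 0.0000 0.0000 0.0000
t_3: node(3,0) S=49.5729 payoff=40.2671 vs cont=39.5162 → 40.2671 [stop]  node(3,1) S=91.7349 payoff=0.0000 vs cont=12.5049 → 12.5049 [wait]  node(3,2) S=169.7560 payoff=0.0000 vs cont=0.0000 → 0.0000 [wait]  node(3,3) S=314.1345 payoff=0.0000 vs cont=0.0000 → 0.0000 [wait]  ⇒ S*(3)=49.5729
t_2: node(2,0) S=67.4356 payoff=22.4044 vs cont=27.8958 → 27.8958 [wait]  node(2,1) S=124.7900 payoff=0.0000 vs cont=6.9796 → 6.9796 [wait]  node(2,2) S=230.9247 payoff=0.0000 vs cont=0.0000 → 0.0000 [wait]  ⇒ S*(2)=-
t_1: node(1,0) S=91.7349 payoff=0.0000 vs cont=18.5955 → 18.5955 [wait]  node(1,1) S=169.7560 payoff=0.0000 vs cont=3.8956 → 3.8956 [wait]  ⇒ S*(1)=-
t_0: node(0,0) S=124.7900 payoff=0.0000 vs cont=12.0677 → 12.0677 [wait]  ⇒ S*(0)=-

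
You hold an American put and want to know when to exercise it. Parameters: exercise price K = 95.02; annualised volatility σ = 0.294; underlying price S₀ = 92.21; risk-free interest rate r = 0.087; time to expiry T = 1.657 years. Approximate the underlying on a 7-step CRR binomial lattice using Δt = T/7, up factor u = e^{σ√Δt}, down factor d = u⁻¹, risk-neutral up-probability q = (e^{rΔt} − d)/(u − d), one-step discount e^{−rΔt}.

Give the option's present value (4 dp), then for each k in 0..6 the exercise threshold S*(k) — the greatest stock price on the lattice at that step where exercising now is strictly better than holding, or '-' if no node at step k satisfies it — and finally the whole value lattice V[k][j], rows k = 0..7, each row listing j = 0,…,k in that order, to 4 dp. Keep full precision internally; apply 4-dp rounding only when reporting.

price = 10.6458
boundary = - - 69.2683 60.0361 69.2683 60.0361 69.2683
tree:
10.6458
16.8300 5.7218
25.7517 9.7836 2.4384
34.9839 16.1931 4.6318 0.6402
42.9856 25.7517 8.5724 1.4109 0.0000
49.9208 34.9839 15.2884 3.1092 0.0000 0.0000
55.9316 42.9856 25.7517 6.8519 0.0000 0.0000 0.0000
61.1414 49.9208 34.9839 15.0999 0.0000 0.0000 0.0000 0.0000

Δt=0.23671, u=1.15378, d=0.86672, q=0.53679, disc=e^(-rΔt)=0.97962
k=7 terminal: V=max(K-S,0) → 61.1414 49.9208 34.9839 15.0999 0.0000 0.0000 0.0000 0.0000
k=6: j=0 S=39.0884 intr=55.9316 cont=53.9948 V=55.9316[EX]; j=1 S=52.0344 intr=42.9856 cont=41.0487 V=42.9856[EX]; j=2 S=69.2683 intr=25.7517 cont=23.8149 V=25.7517[EX]; j=3 S=92.2100 intr=2.8100 cont=6.8519 V=6.8519[hold]; j=4 S=122.7500 intr=0.0000 cont=0.0000 V=0.0000[hold]; j=5 S=163.4049 intr=0.0000 cont=0.0000 V=0.0000[hold]; j=6 S=217.5248 intr=0.0000 cont=0.0000 V=0.0000[hold]  S*(6)=69.2683
k=5: j=0 S=45.0992 intr=49.9208 cont=47.9839 V=49.9208[EX]; j=1 S=60.0361 intr=34.9839 cont=33.0470 V=34.9839[EX]; j=2 S=79.9201 intr=15.0999 cont=15.2884 V=15.2884[hold]; j=3 S=106.3898 intr=0.0000 cont=3.1092 V=3.1092[hold]; j=4 S=141.6261 intr=0.0000 cont=0.0000 V=0.0000[hold]; j=5 S=188.5328 intr=0.0000 cont=0.0000 V=0.0000[hold]  S*(5)=60.0361
k=4: j=0 S=52.0344 intr=42.9856 cont=41.0487 V=42.9856[EX]; j=1 S=69.2683 intr=25.7517 cont=23.9140 V=25.7517[EX]; j=2 S=92.2100 intr=2.8100 cont=8.5724 V=8.5724[hold]; j=3 S=122.7500 intr=0.0000 cont=1.4109 V=1.4109[hold]; j=4 S=163.4049 intr=0.0000 cont=0.0000 V=0.0000[hold]  S*(4)=69.2683
k=3: j=0 S=60.0361 intr=34.9839 cont=33.0470 V=34.9839[EX]; j=1 S=79.9201 intr=15.0999 cont=16.1931 V=16.1931[hold]; j=2 S=106.3898 intr=0.0000 cont=4.6318 V=4.6318[hold]; j=3 S=141.6261 intr=0.0000 cont=0.6402 V=0.6402[hold]  S*(3)=60.0361
k=2: j=0 S=69.2683 intr=25.7517 cont=24.3898 V=25.7517[EX]; j=1 S=92.2100 intr=2.8100 cont=9.7836 V=9.7836[hold]; j=2 S=122.7500 intr=0.0000 cont=2.4384 V=2.4384[hold]  S*(2)=69.2683
k=1: j=0 S=79.9201 intr=15.0999 cont=16.8300 V=16.8300[hold]; j=1 S=106.3898 intr=0.0000 cont=5.7218 V=5.7218[hold]  S*(1)=-
k=0: j=0 S=92.2100 intr=2.8100 cont=10.6458 V=10.6458[hold]  S*(0)=-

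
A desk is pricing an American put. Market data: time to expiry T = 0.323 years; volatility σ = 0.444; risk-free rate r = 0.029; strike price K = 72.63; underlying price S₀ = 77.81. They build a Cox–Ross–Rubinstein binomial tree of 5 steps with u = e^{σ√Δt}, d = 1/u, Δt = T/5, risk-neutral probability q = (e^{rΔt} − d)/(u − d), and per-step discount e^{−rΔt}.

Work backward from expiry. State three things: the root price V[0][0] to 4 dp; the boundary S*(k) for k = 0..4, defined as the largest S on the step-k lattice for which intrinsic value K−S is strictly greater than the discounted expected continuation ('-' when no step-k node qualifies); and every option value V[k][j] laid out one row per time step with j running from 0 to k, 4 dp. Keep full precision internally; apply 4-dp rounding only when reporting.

Δt=0.06460, u=1.11946, d=0.89329, q=0.48011, disc=e^(-rΔt)=0.99813
k=5 terminal: V=max(K-S,0) → 28.3726 17.1667 3.1235 0.0000 0.0000 0.0000
k=4: j=0 S=49.5446 intr=23.0854 cont=22.9495 V=23.0854[EX]; j=1 S=62.0891 intr=10.5409 cont=10.4049 V=10.5409[EX]; j=2 S=77.8100 intr=0.0000 cont=1.6208 V=1.6208[hold]; j=3 S=97.5113 intr=0.0000 cont=0.0000 V=0.0000[hold]; j=4 S=122.2010 intr=0.0000 cont=0.0000 V=0.0000[hold]  S*(4)=62.0891
k=3: j=0 S=55.4633 intr=17.1667 cont=17.0307 V=17.1667[EX]; j=1 S=69.5065 intr=3.1235 cont=6.2466 V=6.2466[hold]; j=2 S=87.1054 intr=0.0000 cont=0.8411 V=0.8411[hold]; j=3 S=109.1604 intr=0.0000 cont=0.0000 V=0.0000[hold]  S*(3)=55.4633
k=2: j=0 S=62.0891 intr=10.5409 cont=11.9015 V=11.9015[hold]; j=1 S=77.8100 intr=0.0000 cont=3.6445 V=3.6445[hold]; j=2 S=97.5113 intr=0.0000 cont=0.4365 V=0.4365[hold]  S*(2)=-
k=1: j=0 S=69.5065 intr=3.1235 cont=7.9224 V=7.9224[hold]; j=1 S=87.1054 intr=0.0000 cont=2.1004 V=2.1004[hold]  S*(1)=-
k=0: j=0 S=77.8100 intr=0.0000 cont=5.1176 V=5.1176[hold]  S*(0)=-

price = 5.1176
boundary = - - - 55.4633 62.0891
tree:
5.1176
7.9224 2.1004
11.9015 3.6445 0.4365
17.1667 6.2466 0.8411 0.0000
23.0854 10.5409 1.6208 0.0000 0.0000
28.3726 17.1667 3.1235 0.0000 0.0000 0.0000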